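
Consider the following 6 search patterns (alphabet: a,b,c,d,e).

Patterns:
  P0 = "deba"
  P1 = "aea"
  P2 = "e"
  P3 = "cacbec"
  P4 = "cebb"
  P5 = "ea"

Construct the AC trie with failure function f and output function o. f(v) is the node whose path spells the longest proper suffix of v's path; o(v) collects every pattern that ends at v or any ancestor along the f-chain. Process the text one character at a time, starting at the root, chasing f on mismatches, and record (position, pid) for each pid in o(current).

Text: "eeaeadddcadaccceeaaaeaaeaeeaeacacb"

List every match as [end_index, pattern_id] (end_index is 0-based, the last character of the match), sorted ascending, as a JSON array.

Build automaton:
Trie (insert patterns):
  0='ε' goto a→5 c→9 d→1 e→8
  1='d' goto e→2
  2='de' goto b→3
  3='deb' goto a→4
  4='deba' goto ·  ←P0
  5='a' goto e→6
  6='ae' goto a→7
  7='aea' goto ·  ←P1
  8='e' goto a→18  ←P2
  9='c' goto a→10 e→15
  10='ca' goto c→11
  11='cac' goto b→12
  12='cacb' goto e→13
  13='cacbe' goto c→14
  14='cacbec' goto ·  ←P3
  15='ce' goto b→16
  16='ceb' goto b→17
  17='cebb' goto ·  ←P4
  18='ea' goto ·  ←P5

Failure links (BFS by depth):
  n1('d'): parent n0 fail=0; on 'd' 0 → fail=0;  out ∅∪∅=∅
  n5('a'): parent n0 fail=0; on 'a' 0 → fail=0;  out ∅∪∅=∅
  n8('e'): parent n0 fail=0; on 'e' 0 → fail=0;  out {2}∪∅={2}
  n9('c'): parent n0 fail=0; on 'c' 0 → fail=0;  out ∅∪∅=∅
  n2('de'): parent n1 fail=0; on 'e' 0 → fail=8;  out ∅∪{2}={2}
  n6('ae'): parent n5 fail=0; on 'e' 0 → fail=8;  out ∅∪{2}={2}
  n10('ca'): parent n9 fail=0; on 'a' 0 → fail=5;  out ∅∪∅=∅
  n15('ce'): parent n9 fail=0; on 'e' 0 → fail=8;  out ∅∪{2}={2}
  n18('ea'): parent n8 fail=0; on 'a' 0 → fail=5;  out {5}∪∅={5}
  n3('deb'): parent n2 fail=8; on 'b' 8→0 → fail=0;  out ∅∪∅=∅
  n7('aea'): parent n6 fail=8; on 'a' 8 → fail=18;  out {1}∪{5}={1,5}
  n11('cac'): parent n10 fail=5; on 'c' 5→0 → fail=9;  out ∅∪∅=∅
  n16('ceb'): parent n15 fail=8; on 'b' 8→0 → fail=0;  out ∅∪∅=∅
  n4('deba'): parent n3 fail=0; on 'a' 0 → fail=5;  out {0}∪∅={0}
  n12('cacb'): parent n11 fail=9; on 'b' 9→0 → fail=0;  out ∅∪∅=∅
  n17('cebb'): parent n16 fail=0; on 'b' 0 → fail=0;  out {4}∪∅={4}
  n13('cacbe'): parent n12 fail=0; on 'e' 0 → fail=8;  out ∅∪{2}={2}
  n14('cacbec'): parent n13 fail=8; on 'c' 8→0 → fail=9;  out {3}∪∅={3}

Scan:
i=0 'e': node 0→8  ** P2@[0:0]
i=1 'e': node 8→8 (via fail)  ** P2@[1:1]
i=2 'a': node 8→18  ** P5@[1:2]
i=3 'e': node 18→6 (via fail)  ** P2@[3:3]
i=4 'a': node 6→7  ** P1@[2:4],P5@[3:4]
i=5 'd': node 7→1 (via fail)
i=6 'd': node 1→1 (via fail)
i=7 'd': node 1→1 (via fail)
i=8 'c': node 1→9 (via fail)
i=9 'a': node 9→10
i=10 'd': node 10→1 (via fail)
i=11 'a': node 1→5 (via fail)
i=12 'c': node 5→9 (via fail)
i=13 'c': node 9→9 (via fail)
i=14 'c': node 9→9 (via fail)
i=15 'e': node 9→15  ** P2@[15:15]
i=16 'e': node 15→8 (via fail)  ** P2@[16:16]
i=17 'a': node 8→18  ** P5@[16:17]
i=18 'a': node 18→5 (via fail)
i=19 'a': node 5→5 (via fail)
i=20 'e': node 5→6  ** P2@[20:20]
i=21 'a': node 6→7  ** P1@[19:21],P5@[20:21]
i=22 'a': node 7→5 (via fail)
i=23 'e': node 5→6  ** P2@[23:23]
i=24 'a': node 6→7  ** P1@[22:24],P5@[23:24]
i=25 'e': node 7→6 (via fail)  ** P2@[25:25]
i=26 'e': node 6→8 (via fail)  ** P2@[26:26]
i=27 'a': node 8→18  ** P5@[26:27]
i=28 'e': node 18→6 (via fail)  ** P2@[28:28]
i=29 'a': node 6→7  ** P1@[27:29],P5@[28:29]
i=30 'c': node 7→9 (via fail)
i=31 'a': node 9→10
i=32 'c': node 10→11
i=33 'b': node 11→12

Matches: [[0,2],[1,2],[2,5],[3,2],[4,1],[4,5],[15,2],[16,2],[17,5],[20,2],[21,1],[21,5],[23,2],[24,1],[24,5],[25,2],[26,2],[27,5],[28,2],[29,1],[29,5]]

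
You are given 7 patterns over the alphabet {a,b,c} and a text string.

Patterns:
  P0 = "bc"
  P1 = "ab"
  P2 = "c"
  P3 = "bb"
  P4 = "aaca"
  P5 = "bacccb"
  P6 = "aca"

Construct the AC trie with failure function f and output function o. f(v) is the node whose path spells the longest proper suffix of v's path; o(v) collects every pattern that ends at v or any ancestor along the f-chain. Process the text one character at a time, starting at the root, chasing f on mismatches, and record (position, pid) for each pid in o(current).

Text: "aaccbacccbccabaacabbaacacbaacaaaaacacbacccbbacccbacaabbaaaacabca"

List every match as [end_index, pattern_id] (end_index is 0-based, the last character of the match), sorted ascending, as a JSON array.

Build:
Trie (insert patterns):
  0='ε' goto a→3 b→1 c→5
  1='b' goto a→10 b→6 c→2
  2='bc' goto ·  ←P0
  3='a' goto a→7 b→4 c→15
  4='ab' goto ·  ←P1
  5='c' goto ·  ←P2
  6='bb' goto ·  ←P3
  7='aa' goto c→8
  8='aac' goto a→9
  9='aaca' goto ·  ←P4
  10='ba' goto c→11
  11='bac' goto c→12
  12='bacc' goto c→13
  13='baccc' goto b→14
  14='bacccb' goto ·  ←P5
  15='ac' goto a→16
  16='aca' goto ·  ←P6

BFS fail/out derivation:
  fail(1) 'b': from fail(0)=0 chase 'b': 0 ⇒ 0;  out=∅∪out(0)=∅
  fail(3) 'a': from fail(0)=0 chase 'a': 0 ⇒ 0;  out=∅∪out(0)=∅
  fail(5) 'c': from fail(0)=0 chase 'c': 0 ⇒ 0;  out={2}∪out(0)={2}
  fail(2) 'bc': from fail(1)=0 chase 'c': 0 ⇒ 5;  out={0}∪out(5)={0,2}
  fail(4) 'ab': from fail(3)=0 chase 'b': 0 ⇒ 1;  out={1}∪out(1)={1}
  fail(6) 'bb': from fail(1)=0 chase 'b': 0 ⇒ 1;  out={3}∪out(1)={3}
  fail(7) 'aa': from fail(3)=0 chase 'a': 0 ⇒ 3;  out=∅∪out(3)=∅
  fail(10) 'ba': from fail(1)=0 chase 'a': 0 ⇒ 3;  out=∅∪out(3)=∅
  fail(15) 'ac': from fail(3)=0 chase 'c': 0 ⇒ 5;  out=∅∪out(5)={2}
  fail(8) 'aac': from fail(7)=3 chase 'c': 3 ⇒ 15;  out=∅∪out(15)={2}
  fail(11) 'bac': from fail(10)=3 chase 'c': 3 ⇒ 15;  out=∅∪out(15)={2}
  fail(16) 'aca': from fail(15)=5 chase 'a': 5→0 ⇒ 3;  out={6}∪out(3)={6}
  fail(9) 'aaca': from fail(8)=15 chase 'a': 15 ⇒ 16;  out={4}∪out(16)={4,6}
  fail(12) 'bacc': from fail(11)=15 chase 'c': 15→5→0 ⇒ 5;  out=∅∪out(5)={2}
  fail(13) 'baccc': from fail(12)=5 chase 'c': 5→0 ⇒ 5;  out=∅∪out(5)={2}
  fail(14) 'bacccb': from fail(13)=5 chase 'b': 5→0 ⇒ 1;  out={5}∪out(1)={5}

Scan:
[0] read 'a'  n0⇒n3
[1] read 'a'  n3⇒n7
[2] read 'c'  n7⇒n8  → match P2@[2:2]
[3] read 'c'  n8⇒n5 (via fail)  → match P2@[3:3]
[4] read 'b'  n5⇒n1 (via fail)
[5] read 'a'  n1⇒n10
[6] read 'c'  n10⇒n11  → match P2@[6:6]
[7] read 'c'  n11⇒n12  → match P2@[7:7]
[8] read 'c'  n12⇒n13  → match P2@[8:8]
[9] read 'b'  n13⇒n14  → match P5@[4:9]
[10] read 'c'  n14⇒n2 (via fail)  → match P0@[9:10],P2@[10:10]
[11] read 'c'  n2⇒n5 (via fail)  → match P2@[11:11]
[12] read 'a'  n5⇒n3 (via fail)
[13] read 'b'  n3⇒n4  → match P1@[12:13]
[14] read 'a'  n4⇒n10 (via fail)
[15] read 'a'  n10⇒n7 (via fail)
[16] read 'c'  n7⇒n8  → match P2@[16:16]
[17] read 'a'  n8⇒n9  → match P4@[14:17],P6@[15:17]
[18] read 'b'  n9⇒n4 (via fail)  → match P1@[17:18]
[19] read 'b'  n4⇒n6 (via fail)  → match P3@[18:19]
[20] read 'a'  n6⇒n10 (via fail)
[21] read 'a'  n10⇒n7 (via fail)
[22] read 'c'  n7⇒n8  → match P2@[22:22]
[23] read 'a'  n8⇒n9  → match P4@[20:23],P6@[21:23]
[24] read 'c'  n9⇒n15 (via fail)  → match P2@[24:24]
[25] read 'b'  n15⇒n1 (via fail)
[26] read 'a'  n1⇒n10
[27] read 'a'  n10⇒n7 (via fail)
[28] read 'c'  n7⇒n8  → match P2@[28:28]
[29] read 'a'  n8⇒n9  → match P4@[26:29],P6@[27:29]
[30] read 'a'  n9⇒n7 (via fail)
[31] read 'a'  n7⇒n7 (via fail)
[32] read 'a'  n7⇒n7 (via fail)
[33] read 'a'  n7⇒n7 (via fail)
[34] read 'c'  n7⇒n8  → match P2@[34:34]
[35] read 'a'  n8⇒n9  → match P4@[32:35],P6@[33:35]
[36] read 'c'  n9⇒n15 (via fail)  → match P2@[36:36]
[37] read 'b'  n15⇒n1 (via fail)
[38] read 'a'  n1⇒n10
[39] read 'c'  n10⇒n11  → match P2@[39:39]
[40] read 'c'  n11⇒n12  → match P2@[40:40]
[41] read 'c'  n12⇒n13  → match P2@[41:41]
[42] read 'b'  n13⇒n14  → match P5@[37:42]
[43] read 'b'  n14⇒n6 (via fail)  → match P3@[42:43]
[44] read 'a'  n6⇒n10 (via fail)
[45] read 'c'  n10⇒n11  → match P2@[45:45]
[46] read 'c'  n11⇒n12  → match P2@[46:46]
[47] read 'c'  n12⇒n13  → match P2@[47:47]
[48] read 'b'  n13⇒n14  → match P5@[43:48]
[49] read 'a'  n14⇒n10 (via fail)
[50] read 'c'  n10⇒n11  → match P2@[50:50]
[51] read 'a'  n11⇒n16 (via fail)  → match P6@[49:51]
[52] read 'a'  n16⇒n7 (via fail)
[53] read 'b'  n7⇒n4 (via fail)  → match P1@[52:53]
[54] read 'b'  n4⇒n6 (via fail)  → match P3@[53:54]
[55] read 'a'  n6⇒n10 (via fail)
[56] read 'a'  n10⇒n7 (via fail)
[57] read 'a'  n7⇒n7 (via fail)
[58] read 'a'  n7⇒n7 (via fail)
[59] read 'c'  n7⇒n8  → match P2@[59:59]
[60] read 'a'  n8⇒n9  → match P4@[57:60],P6@[58:60]
[61] read 'b'  n9⇒n4 (via fail)  → match P1@[60:61]
[62] read 'c'  n4⇒n2 (via fail)  → match P0@[61:62],P2@[62:62]
[63] read 'a'  n2⇒n3 (via fail)

Result: [[2,2],[3,2],[6,2],[7,2],[8,2],[9,5],[10,0],[10,2],[11,2],[13,1],[16,2],[17,4],[17,6],[18,1],[19,3],[22,2],[23,4],[23,6],[24,2],[28,2],[29,4],[29,6],[34,2],[35,4],[35,6],[36,2],[39,2],[40,2],[41,2],[42,5],[43,3],[45,2],[46,2],[47,2],[48,5],[50,2],[51,6],[53,1],[54,3],[59,2],[60,4],[60,6],[61,1],[62,0],[62,2]]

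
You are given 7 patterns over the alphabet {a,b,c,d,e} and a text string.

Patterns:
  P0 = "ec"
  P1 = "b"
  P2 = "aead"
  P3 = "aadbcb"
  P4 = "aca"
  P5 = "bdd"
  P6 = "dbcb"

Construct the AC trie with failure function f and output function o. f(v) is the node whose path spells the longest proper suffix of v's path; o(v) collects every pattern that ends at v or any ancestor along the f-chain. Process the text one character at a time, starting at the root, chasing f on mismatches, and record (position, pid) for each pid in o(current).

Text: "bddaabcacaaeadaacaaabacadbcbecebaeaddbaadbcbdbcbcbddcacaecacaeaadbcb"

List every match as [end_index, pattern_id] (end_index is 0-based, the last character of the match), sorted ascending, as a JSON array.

Build automaton:
Trie nodes:
  n0 'ε': a→4 b→3 d→17 e→1
  n1 'e': c→2
  n2 'ec': ·  ←P0
  n3 'b': d→15  ←P1
  n4 'a': a→8 c→13 e→5
  n5 'ae': a→6
  n6 'aea': d→7
  n7 'aead': ·  ←P2
  n8 'aa': d→9
  n9 'aad': b→10
  n10 'aadb': c→11
  n11 'aadbc': b→12
  n12 'aadbcb': ·  ←P3
  n13 'ac': a→14
  n14 'aca': ·  ←P4
  n15 'bd': d→16
  n16 'bdd': ·  ←P5
  n17 'd': b→18
  n18 'db': c→19
  n19 'dbc': b→20
  n20 'dbcb': ·  ←P6

BFS fail/out derivation:
  fail(1) 'e': from fail(0)=0 chase 'e': 0 ⇒ 0;  out=∅∪out(0)=∅
  fail(3) 'b': from fail(0)=0 chase 'b': 0 ⇒ 0;  out={1}∪out(0)={1}
  fail(4) 'a': from fail(0)=0 chase 'a': 0 ⇒ 0;  out=∅∪out(0)=∅
  fail(17) 'd': from fail(0)=0 chase 'd': 0 ⇒ 0;  out=∅∪out(0)=∅
  fail(2) 'ec': from fail(1)=0 chase 'c': 0 ⇒ 0;  out={0}∪out(0)={0}
  fail(5) 'ae': from fail(4)=0 chase 'e': 0 ⇒ 1;  out=∅∪out(1)=∅
  fail(8) 'aa': from fail(4)=0 chase 'a': 0 ⇒ 4;  out=∅∪out(4)=∅
  fail(13) 'ac': from fail(4)=0 chase 'c': 0 ⇒ 0;  out=∅∪out(0)=∅
  fail(15) 'bd': from fail(3)=0 chase 'd': 0 ⇒ 17;  out=∅∪out(17)=∅
  fail(18) 'db': from fail(17)=0 chase 'b': 0 ⇒ 3;  out=∅∪out(3)={1}
  fail(6) 'aea': from fail(5)=1 chase 'a': 1→0 ⇒ 4;  out=∅∪out(4)=∅
  fail(9) 'aad': from fail(8)=4 chase 'd': 4→0 ⇒ 17;  out=∅∪out(17)=∅
  fail(14) 'aca': from fail(13)=0 chase 'a': 0 ⇒ 4;  out={4}∪out(4)={4}
  fail(16) 'bdd': from fail(15)=17 chase 'd': 17→0 ⇒ 17;  out={5}∪out(17)={5}
  fail(19) 'dbc': from fail(18)=3 chase 'c': 3→0 ⇒ 0;  out=∅∪out(0)=∅
  fail(7) 'aead': from fail(6)=4 chase 'd': 4→0 ⇒ 17;  out={2}∪out(17)={2}
  fail(10) 'aadb': from fail(9)=17 chase 'b': 17 ⇒ 18;  out=∅∪out(18)={1}
  fail(20) 'dbcb': from fail(19)=0 chase 'b': 0 ⇒ 3;  out={6}∪out(3)={1,6}
  fail(11) 'aadbc': from fail(10)=18 chase 'c': 18 ⇒ 19;  out=∅∪out(19)=∅
  fail(12) 'aadbcb': from fail(11)=19 chase 'b': 19 ⇒ 20;  out={3}∪out(20)={1,3,6}

Run:
pos 0 'b': at 3  emit P1@[0:0]
pos 1 'd': at 15
pos 2 'd': at 16  emit P5@[0:2]
pos 3 'a': at 4 ·f
pos 4 'a': at 8
pos 5 'b': at 3 ·f  emit P1@[5:5]
pos 6 'c': at 0 ·f
pos 7 'a': at 4
pos 8 'c': at 13
pos 9 'a': at 14  emit P4@[7:9]
pos 10 'a': at 8 ·f
pos 11 'e': at 5 ·f
pos 12 'a': at 6
pos 13 'd': at 7  emit P2@[10:13]
pos 14 'a': at 4 ·f
pos 15 'a': at 8
pos 16 'c': at 13 ·f
pos 17 'a': at 14  emit P4@[15:17]
pos 18 'a': at 8 ·f
pos 19 'a': at 8 ·f
pos 20 'b': at 3 ·f  emit P1@[20:20]
pos 21 'a': at 4 ·f
pos 22 'c': at 13
pos 23 'a': at 14  emit P4@[21:23]
pos 24 'd': at 17 ·f
pos 25 'b': at 18  emit P1@[25:25]
pos 26 'c': at 19
pos 27 'b': at 20  emit P1@[27:27],P6@[24:27]
pos 28 'e': at 1 ·f
pos 29 'c': at 2  emit P0@[28:29]
pos 30 'e': at 1 ·f
pos 31 'b': at 3 ·f  emit P1@[31:31]
pos 32 'a': at 4 ·f
pos 33 'e': at 5
pos 34 'a': at 6
pos 35 'd': at 7  emit P2@[32:35]
pos 36 'd': at 17 ·f
pos 37 'b': at 18  emit P1@[37:37]
pos 38 'a': at 4 ·f
pos 39 'a': at 8
pos 40 'd': at 9
pos 41 'b': at 10  emit P1@[41:41]
pos 42 'c': at 11
pos 43 'b': at 12  emit P1@[43:43],P3@[38:43],P6@[40:43]
pos 44 'd': at 15 ·f
pos 45 'b': at 18 ·f  emit P1@[45:45]
pos 46 'c': at 19
pos 47 'b': at 20  emit P1@[47:47],P6@[44:47]
pos 48 'c': at 0 ·f
pos 49 'b': at 3  emit P1@[49:49]
pos 50 'd': at 15
pos 51 'd': at 16  emit P5@[49:51]
pos 52 'c': at 0 ·f
pos 53 'a': at 4
pos 54 'c': at 13
pos 55 'a': at 14  emit P4@[53:55]
pos 56 'e': at 5 ·f
pos 57 'c': at 2 ·f  emit P0@[56:57]
pos 58 'a': at 4 ·f
pos 59 'c': at 13
pos 60 'a': at 14  emit P4@[58:60]
pos 61 'e': at 5 ·f
pos 62 'a': at 6
pos 63 'a': at 8 ·f
pos 64 'd': at 9
pos 65 'b': at 10  emit P1@[65:65]
pos 66 'c': at 11
pos 67 'b': at 12  emit P1@[67:67],P3@[62:67],P6@[64:67]

All matches (sorted): [[0,1],[2,5],[5,1],[9,4],[13,2],[17,4],[20,1],[23,4],[25,1],[27,1],[27,6],[29,0],[31,1],[35,2],[37,1],[41,1],[43,1],[43,3],[43,6],[45,1],[47,1],[47,6],[49,1],[51,5],[55,4],[57,0],[60,4],[65,1],[67,1],[67,3],[67,6]]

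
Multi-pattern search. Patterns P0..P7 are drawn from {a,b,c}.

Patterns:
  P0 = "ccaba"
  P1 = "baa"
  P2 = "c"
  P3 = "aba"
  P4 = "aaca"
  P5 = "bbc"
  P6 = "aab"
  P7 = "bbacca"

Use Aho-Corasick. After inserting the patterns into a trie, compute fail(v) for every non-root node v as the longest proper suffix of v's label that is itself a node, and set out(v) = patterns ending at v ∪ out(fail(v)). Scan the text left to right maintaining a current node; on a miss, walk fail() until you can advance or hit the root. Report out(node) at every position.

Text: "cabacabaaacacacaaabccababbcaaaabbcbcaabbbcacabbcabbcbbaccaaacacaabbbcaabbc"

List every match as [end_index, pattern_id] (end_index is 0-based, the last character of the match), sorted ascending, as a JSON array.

Build automaton:
Trie nodes:
  n0 'ε': a→9 b→6 c→1
  n1 'c': c→2  ←P2
  n2 'cc': a→3
  n3 'cca': b→4
  n4 'ccab': a→5
  n5 'ccaba': ·  ←P0
  n6 'b': a→7 b→15
  n7 'ba': a→8
  n8 'baa': ·  ←P1
  n9 'a': a→12 b→10
  n10 'ab': a→11
  n11 'aba': ·  ←P3
  n12 'aa': b→17 c→13
  n13 'aac': a→14
  n14 'aaca': ·  ←P4
  n15 'bb': a→18 c→16
  n16 'bbc': ·  ←P5
  n17 'aab': ·  ←P6
  n18 'bba': c→19
  n19 'bbac': c→20
  n20 'bbacc': a→21
  n21 'bbacca': ·  ←P7

Failure links (BFS by depth):
  n1('c'): parent n0 fail=0; on 'c' 0 → fail=0;  out {2}∪∅={2}
  n6('b'): parent n0 fail=0; on 'b' 0 → fail=0;  out ∅∪∅=∅
  n9('a'): parent n0 fail=0; on 'a' 0 → fail=0;  out ∅∪∅=∅
  n2('cc'): parent n1 fail=0; on 'c' 0 → fail=1;  out ∅∪{2}={2}
  n7('ba'): parent n6 fail=0; on 'a' 0 → fail=9;  out ∅∪∅=∅
  n10('ab'): parent n9 fail=0; on 'b' 0 → fail=6;  out ∅∪∅=∅
  n12('aa'): parent n9 fail=0; on 'a' 0 → fail=9;  out ∅∪∅=∅
  n15('bb'): parent n6 fail=0; on 'b' 0 → fail=6;  out ∅∪∅=∅
  n3('cca'): parent n2 fail=1; on 'a' 1→0 → fail=9;  out ∅∪∅=∅
  n8('baa'): parent n7 fail=9; on 'a' 9 → fail=12;  out {1}∪∅={1}
  n11('aba'): parent n10 fail=6; on 'a' 6 → fail=7;  out {3}∪∅={3}
  n13('aac'): parent n12 fail=9; on 'c' 9→0 → fail=1;  out ∅∪{2}={2}
  n16('bbc'): parent n15 fail=6; on 'c' 6→0 → fail=1;  out {5}∪{2}={2,5}
  n17('aab'): parent n12 fail=9; on 'b' 9 → fail=10;  out {6}∪∅={6}
  n18('bba'): parent n15 fail=6; on 'a' 6 → fail=7;  out ∅∪∅=∅
  n4('ccab'): parent n3 fail=9; on 'b' 9 → fail=10;  out ∅∪∅=∅
  n14('aaca'): parent n13 fail=1; on 'a' 1→0 → fail=9;  out {4}∪∅={4}
  n19('bbac'): parent n18 fail=7; on 'c' 7→9→0 → fail=1;  out ∅∪{2}={2}
  n5('ccaba'): parent n4 fail=10; on 'a' 10 → fail=11;  out {0}∪{3}={0,3}
  n20('bbacc'): parent n19 fail=1; on 'c' 1 → fail=2;  out ∅∪{2}={2}
  n21('bbacca'): parent n20 fail=2; on 'a' 2 → fail=3;  out {7}∪∅={7}

Scan:
pos 0 'c': at 1  → match P2@[0:0]
pos 1 'a': at 9 (fail-walked)
pos 2 'b': at 10
pos 3 'a': at 11  → match P3@[1:3]
pos 4 'c': at 1 (fail-walked)  → match P2@[4:4]
pos 5 'a': at 9 (fail-walked)
pos 6 'b': at 10
pos 7 'a': at 11  → match P3@[5:7]
pos 8 'a': at 8 (fail-walked)  → match P1@[6:8]
pos 9 'a': at 12 (fail-walked)
pos 10 'c': at 13  → match P2@[10:10]
pos 11 'a': at 14  → match P4@[8:11]
pos 12 'c': at 1 (fail-walked)  → match P2@[12:12]
pos 13 'a': at 9 (fail-walked)
pos 14 'c': at 1 (fail-walked)  → match P2@[14:14]
pos 15 'a': at 9 (fail-walked)
pos 16 'a': at 12
pos 17 'a': at 12 (fail-walked)
pos 18 'b': at 17  → match P6@[16:18]
pos 19 'c': at 1 (fail-walked)  → match P2@[19:19]
pos 20 'c': at 2  → match P2@[20:20]
pos 21 'a': at 3
pos 22 'b': at 4
pos 23 'a': at 5  → match P0@[19:23],P3@[21:23]
pos 24 'b': at 10 (fail-walked)
pos 25 'b': at 15 (fail-walked)
pos 26 'c': at 16  → match P2@[26:26],P5@[24:26]
pos 27 'a': at 9 (fail-walked)
pos 28 'a': at 12
pos 29 'a': at 12 (fail-walked)
pos 30 'a': at 12 (fail-walked)
pos 31 'b': at 17  → match P6@[29:31]
pos 32 'b': at 15 (fail-walked)
pos 33 'c': at 16  → match P2@[33:33],P5@[31:33]
pos 34 'b': at 6 (fail-walked)
pos 35 'c': at 1 (fail-walked)  → match P2@[35:35]
pos 36 'a': at 9 (fail-walked)
pos 37 'a': at 12
pos 38 'b': at 17  → match P6@[36:38]
pos 39 'b': at 15 (fail-walked)
pos 40 'b': at 15 (fail-walked)
pos 41 'c': at 16  → match P2@[41:41],P5@[39:41]
pos 42 'a': at 9 (fail-walked)
pos 43 'c': at 1 (fail-walked)  → match P2@[43:43]
pos 44 'a': at 9 (fail-walked)
pos 45 'b': at 10
pos 46 'b': at 15 (fail-walked)
pos 47 'c': at 16  → match P2@[47:47],P5@[45:47]
pos 48 'a': at 9 (fail-walked)
pos 49 'b': at 10
pos 50 'b': at 15 (fail-walked)
pos 51 'c': at 16  → match P2@[51:51],P5@[49:51]
pos 52 'b': at 6 (fail-walked)
pos 53 'b': at 15
pos 54 'a': at 18
pos 55 'c': at 19  → match P2@[55:55]
pos 56 'c': at 20  → match P2@[56:56]
pos 57 'a': at 21  → match P7@[52:57]
pos 58 'a': at 12 (fail-walked)
pos 59 'a': at 12 (fail-walked)
pos 60 'c': at 13  → match P2@[60:60]
pos 61 'a': at 14  → match P4@[58:61]
pos 62 'c': at 1 (fail-walked)  → match P2@[62:62]
pos 63 'a': at 9 (fail-walked)
pos 64 'a': at 12
pos 65 'b': at 17  → match P6@[63:65]
pos 66 'b': at 15 (fail-walked)
pos 67 'b': at 15 (fail-walked)
pos 68 'c': at 16  → match P2@[68:68],P5@[66:68]
pos 69 'a': at 9 (fail-walked)
pos 70 'a': at 12
pos 71 'b': at 17  → match P6@[69:71]
pos 72 'b': at 15 (fail-walked)
pos 73 'c': at 16  → match P2@[73:73],P5@[71:73]

Result: [[0,2],[3,3],[4,2],[7,3],[8,1],[10,2],[11,4],[12,2],[14,2],[18,6],[19,2],[20,2],[23,0],[23,3],[26,2],[26,5],[31,6],[33,2],[33,5],[35,2],[38,6],[41,2],[41,5],[43,2],[47,2],[47,5],[51,2],[51,5],[55,2],[56,2],[57,7],[60,2],[61,4],[62,2],[65,6],[68,2],[68,5],[71,6],[73,2],[73,5]]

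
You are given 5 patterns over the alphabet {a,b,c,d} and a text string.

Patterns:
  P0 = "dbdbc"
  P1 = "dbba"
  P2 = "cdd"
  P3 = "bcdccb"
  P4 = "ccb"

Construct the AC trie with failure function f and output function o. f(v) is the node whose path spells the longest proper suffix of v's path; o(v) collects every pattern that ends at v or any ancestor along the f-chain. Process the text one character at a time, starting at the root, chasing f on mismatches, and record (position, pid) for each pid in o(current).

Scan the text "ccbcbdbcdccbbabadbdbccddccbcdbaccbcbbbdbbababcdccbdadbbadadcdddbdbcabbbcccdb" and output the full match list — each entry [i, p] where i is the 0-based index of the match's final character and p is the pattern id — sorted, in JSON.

Build automaton:
Trie (insert patterns):
  n0 'ε': b→11 c→8 d→1
  n1 'd': b→2
  n2 'db': b→6 d→3
  n3 'dbd': b→4
  n4 'dbdb': c→5
  n5 'dbdbc': ·  [P0 ends]
  n6 'dbb': a→7
  n7 'dbba': ·  [P1 ends]
  n8 'c': c→17 d→9
  n9 'cd': d→10
  n10 'cdd': ·  [P2 ends]
  n11 'b': c→12
  n12 'bc': d→13
  n13 'bcd': c→14
  n14 'bcdc': c→15
  n15 'bcdcc': b→16
  n16 'bcdccb': ·  [P3 ends]
  n17 'cc': b→18
  n18 'ccb': ·  [P4 ends]

BFS fail/out derivation:
  n1('d'): parent n0 fail=0; on 'd' 0 → fail=0;  out ∅∪∅=∅
  n8('c'): parent n0 fail=0; on 'c' 0 → fail=0;  out ∅∪∅=∅
  n11('b'): parent n0 fail=0; on 'b' 0 → fail=0;  out ∅∪∅=∅
  n2('db'): parent n1 fail=0; on 'b' 0 → fail=11;  out ∅∪∅=∅
  n9('cd'): parent n8 fail=0; on 'd' 0 → fail=1;  out ∅∪∅=∅
  n12('bc'): parent n11 fail=0; on 'c' 0 → fail=8;  out ∅∪∅=∅
  n17('cc'): parent n8 fail=0; on 'c' 0 → fail=8;  out ∅∪∅=∅
  n3('dbd'): parent n2 fail=11; on 'd' 11→0 → fail=1;  out ∅∪∅=∅
  n6('dbb'): parent n2 fail=11; on 'b' 11→0 → fail=11;  out ∅∪∅=∅
  n10('cdd'): parent n9 fail=1; on 'd' 1→0 → fail=1;  out {2}∪∅={2}
  n13('bcd'): parent n12 fail=8; on 'd' 8 → fail=9;  out ∅∪∅=∅
  n18('ccb'): parent n17 fail=8; on 'b' 8→0 → fail=11;  out {4}∪∅={4}
  n4('dbdb'): parent n3 fail=1; on 'b' 1 → fail=2;  out ∅∪∅=∅
  n7('dbba'): parent n6 fail=11; on 'a' 11→0 → fail=0;  out {1}∪∅={1}
  n14('bcdc'): parent n13 fail=9; on 'c' 9→1→0 → fail=8;  out ∅∪∅=∅
  n5('dbdbc'): parent n4 fail=2; on 'c' 2→11 → fail=12;  out {0}∪∅={0}
  n15('bcdcc'): parent n14 fail=8; on 'c' 8 → fail=17;  out ∅∪∅=∅
  n16('bcdccb'): parent n15 fail=17; on 'b' 17 → fail=18;  out {3}∪{4}={3,4}

Run:
[0] read 'c'  n0⇒n8
[1] read 'c'  n8⇒n17
[2] read 'b'  n17⇒n18  ** P4@[0:2]
[3] read 'c'  n18⇒n12 (via fail)
[4] read 'b'  n12⇒n11 (via fail)
[5] read 'd'  n11⇒n1 (via fail)
[6] read 'b'  n1⇒n2
[7] read 'c'  n2⇒n12 (via fail)
[8] read 'd'  n12⇒n13
[9] read 'c'  n13⇒n14
[10] read 'c'  n14⇒n15
[11] read 'b'  n15⇒n16  ** P3@[6:11],P4@[9:11]
[12] read 'b'  n16⇒n11 (via fail)
[13] read 'a'  n11⇒n0 (via fail)
[14] read 'b'  n0⇒n11
[15] read 'a'  n11⇒n0 (via fail)
[16] read 'd'  n0⇒n1
[17] read 'b'  n1⇒n2
[18] read 'd'  n2⇒n3
[19] read 'b'  n3⇒n4
[20] read 'c'  n4⇒n5  ** P0@[16:20]
[21] read 'c'  n5⇒n17 (via fail)
[22] read 'd'  n17⇒n9 (via fail)
[23] read 'd'  n9⇒n10  ** P2@[21:23]
[24] read 'c'  n10⇒n8 (via fail)
[25] read 'c'  n8⇒n17
[26] read 'b'  n17⇒n18  ** P4@[24:26]
[27] read 'c'  n18⇒n12 (via fail)
[28] read 'd'  n12⇒n13
[29] read 'b'  n13⇒n2 (via fail)
[30] read 'a'  n2⇒n0 (via fail)
[31] read 'c'  n0⇒n8
[32] read 'c'  n8⇒n17
[33] read 'b'  n17⇒n18  ** P4@[31:33]
[34] read 'c'  n18⇒n12 (via fail)
[35] read 'b'  n12⇒n11 (via fail)
[36] read 'b'  n11⇒n11 (via fail)
[37] read 'b'  n11⇒n11 (via fail)
[38] read 'd'  n11⇒n1 (via fail)
[39] read 'b'  n1⇒n2
[40] read 'b'  n2⇒n6
[41] read 'a'  n6⇒n7  ** P1@[38:41]
[42] read 'b'  n7⇒n11 (via fail)
[43] read 'a'  n11⇒n0 (via fail)
[44] read 'b'  n0⇒n11
[45] read 'c'  n11⇒n12
[46] read 'd'  n12⇒n13
[47] read 'c'  n13⇒n14
[48] read 'c'  n14⇒n15
[49] read 'b'  n15⇒n16  ** P3@[44:49],P4@[47:49]
[50] read 'd'  n16⇒n1 (via fail)
[51] read 'a'  n1⇒n0 (via fail)
[52] read 'd'  n0⇒n1
[53] read 'b'  n1⇒n2
[54] read 'b'  n2⇒n6
[55] read 'a'  n6⇒n7  ** P1@[52:55]
[56] read 'd'  n7⇒n1 (via fail)
[57] read 'a'  n1⇒n0 (via fail)
[58] read 'd'  n0⇒n1
[59] read 'c'  n1⇒n8 (via fail)
[60] read 'd'  n8⇒n9
[61] read 'd'  n9⇒n10  ** P2@[59:61]
[62] read 'd'  n10⇒n1 (via fail)
[63] read 'b'  n1⇒n2
[64] read 'd'  n2⇒n3
[65] read 'b'  n3⇒n4
[66] read 'c'  n4⇒n5  ** P0@[62:66]
[67] read 'a'  n5⇒n0 (via fail)
[68] read 'b'  n0⇒n11
[69] read 'b'  n11⇒n11 (via fail)
[70] read 'b'  n11⇒n11 (via fail)
[71] read 'c'  n11⇒n12
[72] read 'c'  n12⇒n17 (via fail)
[73] read 'c'  n17⇒n17 (via fail)
[74] read 'd'  n17⇒n9 (via fail)
[75] read 'b'  n9⇒n2 (via fail)

Matches: [[2,4],[11,3],[11,4],[20,0],[23,2],[26,4],[33,4],[41,1],[49,3],[49,4],[55,1],[61,2],[66,0]]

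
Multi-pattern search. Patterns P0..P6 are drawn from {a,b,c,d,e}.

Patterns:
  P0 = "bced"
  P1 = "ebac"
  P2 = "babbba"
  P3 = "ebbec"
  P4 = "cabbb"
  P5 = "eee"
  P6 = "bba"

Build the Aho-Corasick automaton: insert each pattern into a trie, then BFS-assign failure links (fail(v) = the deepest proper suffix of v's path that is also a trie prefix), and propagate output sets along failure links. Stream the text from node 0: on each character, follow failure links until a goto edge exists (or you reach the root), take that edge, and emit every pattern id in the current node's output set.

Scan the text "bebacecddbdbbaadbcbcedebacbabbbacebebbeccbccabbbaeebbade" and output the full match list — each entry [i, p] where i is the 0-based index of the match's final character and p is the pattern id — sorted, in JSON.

Construct AC machine:
Trie (insert patterns):
  0='ε' goto b→1 c→17 e→5
  1='b' goto a→9 b→24 c→2
  2='bc' goto e→3
  3='bce' goto d→4
  4='bced' goto ·  ←P0
  5='e' goto b→6 e→22
  6='eb' goto a→7 b→14
  7='eba' goto c→8
  8='ebac' goto ·  ←P1
  9='ba' goto b→10
  10='bab' goto b→11
  11='babb' goto b→12
  12='babbb' goto a→13
  13='babbba' goto ·  ←P2
  14='ebb' goto e→15
  15='ebbe' goto c→16
  16='ebbec' goto ·  ←P3
  17='c' goto a→18
  18='ca' goto b→19
  19='cab' goto b→20
  20='cabb' goto b→21
  21='cabbb' goto ·  ←P4
  22='ee' goto e→23
  23='eee' goto ·  ←P5
  24='bb' goto a→25
  25='bba' goto ·  ←P6

BFS fail/out derivation:
  fail(1) 'b': from fail(0)=0 chase 'b': 0 ⇒ 0;  out=∅∪out(0)=∅
  fail(5) 'e': from fail(0)=0 chase 'e': 0 ⇒ 0;  out=∅∪out(0)=∅
  fail(17) 'c': from fail(0)=0 chase 'c': 0 ⇒ 0;  out=∅∪out(0)=∅
  fail(2) 'bc': from fail(1)=0 chase 'c': 0 ⇒ 17;  out=∅∪out(17)=∅
  fail(6) 'eb': from fail(5)=0 chase 'b': 0 ⇒ 1;  out=∅∪out(1)=∅
  fail(9) 'ba': from fail(1)=0 chase 'a': 0 ⇒ 0;  out=∅∪out(0)=∅
  fail(18) 'ca': from fail(17)=0 chase 'a': 0 ⇒ 0;  out=∅∪out(0)=∅
  fail(22) 'ee': from fail(5)=0 chase 'e': 0 ⇒ 5;  out=∅∪out(5)=∅
  fail(24) 'bb': from fail(1)=0 chase 'b': 0 ⇒ 1;  out=∅∪out(1)=∅
  fail(3) 'bce': from fail(2)=17 chase 'e': 17→0 ⇒ 5;  out=∅∪out(5)=∅
  fail(7) 'eba': from fail(6)=1 chase 'a': 1 ⇒ 9;  out=∅∪out(9)=∅
  fail(10) 'bab': from fail(9)=0 chase 'b': 0 ⇒ 1;  out=∅∪out(1)=∅
  fail(14) 'ebb': from fail(6)=1 chase 'b': 1 ⇒ 24;  out=∅∪out(24)=∅
  fail(19) 'cab': from fail(18)=0 chase 'b': 0 ⇒ 1;  out=∅∪out(1)=∅
  fail(23) 'eee': from fail(22)=5 chase 'e': 5 ⇒ 22;  out={5}∪out(22)={5}
  fail(25) 'bba': from fail(24)=1 chase 'a': 1 ⇒ 9;  out={6}∪out(9)={6}
  fail(4) 'bced': from fail(3)=5 chase 'd': 5→0 ⇒ 0;  out={0}∪out(0)={0}
  fail(8) 'ebac': from fail(7)=9 chase 'c': 9→0 ⇒ 17;  out={1}∪out(17)={1}
  fail(11) 'babb': from fail(10)=1 chase 'b': 1 ⇒ 24;  out=∅∪out(24)=∅
  fail(15) 'ebbe': from fail(14)=24 chase 'e': 24→1→0 ⇒ 5;  out=∅∪out(5)=∅
  fail(20) 'cabb': from fail(19)=1 chase 'b': 1 ⇒ 24;  out=∅∪out(24)=∅
  fail(12) 'babbb': from fail(11)=24 chase 'b': 24→1 ⇒ 24;  out=∅∪out(24)=∅
  fail(16) 'ebbec': from fail(15)=5 chase 'c': 5→0 ⇒ 17;  out={3}∪out(17)={3}
  fail(21) 'cabbb': from fail(20)=24 chase 'b': 24→1 ⇒ 24;  out={4}∪out(24)={4}
  fail(13) 'babbba': from fail(12)=24 chase 'a': 24 ⇒ 25;  out={2}∪out(25)={2,6}

Text stream:
[0] read 'b'  n0⇒n1
[1] read 'e'  n1⇒n5 (fail-walked)
[2] read 'b'  n5⇒n6
[3] read 'a'  n6⇒n7
[4] read 'c'  n7⇒n8  emit P1@[1:4]
[5] read 'e'  n8⇒n5 (fail-walked)
[6] read 'c'  n5⇒n17 (fail-walked)
[7] read 'd'  n17⇒n0 (fail-walked)
[8] read 'd'  n0⇒n0
[9] read 'b'  n0⇒n1
[10] read 'd'  n1⇒n0 (fail-walked)
[11] read 'b'  n0⇒n1
[12] read 'b'  n1⇒n24
[13] read 'a'  n24⇒n25  emit P6@[11:13]
[14] read 'a'  n25⇒n0 (fail-walked)
[15] read 'd'  n0⇒n0
[16] read 'b'  n0⇒n1
[17] read 'c'  n1⇒n2
[18] read 'b'  n2⇒n1 (fail-walked)
[19] read 'c'  n1⇒n2
[20] read 'e'  n2⇒n3
[21] read 'd'  n3⇒n4  emit P0@[18:21]
[22] read 'e'  n4⇒n5 (fail-walked)
[23] read 'b'  n5⇒n6
[24] read 'a'  n6⇒n7
[25] read 'c'  n7⇒n8  emit P1@[22:25]
[26] read 'b'  n8⇒n1 (fail-walked)
[27] read 'a'  n1⇒n9
[28] read 'b'  n9⇒n10
[29] read 'b'  n10⇒n11
[30] read 'b'  n11⇒n12
[31] read 'a'  n12⇒n13  emit P2@[26:31],P6@[29:31]
[32] read 'c'  n13⇒n17 (fail-walked)
[33] read 'e'  n17⇒n5 (fail-walked)
[34] read 'b'  n5⇒n6
[35] read 'e'  n6⇒n5 (fail-walked)
[36] read 'b'  n5⇒n6
[37] read 'b'  n6⇒n14
[38] read 'e'  n14⇒n15
[39] read 'c'  n15⇒n16  emit P3@[35:39]
[40] read 'c'  n16⇒n17 (fail-walked)
[41] read 'b'  n17⇒n1 (fail-walked)
[42] read 'c'  n1⇒n2
[43] read 'c'  n2⇒n17 (fail-walked)
[44] read 'a'  n17⇒n18
[45] read 'b'  n18⇒n19
[46] read 'b'  n19⇒n20
[47] read 'b'  n20⇒n21  emit P4@[43:47]
[48] read 'a'  n21⇒n25 (fail-walked)  emit P6@[46:48]
[49] read 'e'  n25⇒n5 (fail-walked)
[50] read 'e'  n5⇒n22
[51] read 'b'  n22⇒n6 (fail-walked)
[52] read 'b'  n6⇒n14
[53] read 'a'  n14⇒n25 (fail-walked)  emit P6@[51:53]
[54] read 'd'  n25⇒n0 (fail-walked)
[55] read 'e'  n0⇒n5

Result: [[4,1],[13,6],[21,0],[25,1],[31,2],[31,6],[39,3],[47,4],[48,6],[53,6]]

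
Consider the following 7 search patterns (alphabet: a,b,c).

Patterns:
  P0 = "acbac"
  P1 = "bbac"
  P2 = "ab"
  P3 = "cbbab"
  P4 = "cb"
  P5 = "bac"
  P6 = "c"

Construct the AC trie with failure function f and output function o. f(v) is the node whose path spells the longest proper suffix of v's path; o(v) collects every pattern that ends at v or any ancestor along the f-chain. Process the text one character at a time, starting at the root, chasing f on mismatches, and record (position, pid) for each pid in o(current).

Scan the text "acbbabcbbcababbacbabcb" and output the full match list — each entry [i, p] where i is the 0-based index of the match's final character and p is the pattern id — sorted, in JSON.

Construct AC machine:
Trie (insert patterns):
  n0 'ε': a→1 b→6 c→11
  n1 'a': b→10 c→2
  n2 'ac': b→3
  n3 'acb': a→4
  n4 'acba': c→5
  n5 'acbac': ·  ←P0
  n6 'b': a→16 b→7
  n7 'bb': a→8
  n8 'bba': c→9
  n9 'bbac': ·  ←P1
  n10 'ab': ·  ←P2
  n11 'c': b→12  ←P6
  n12 'cb': b→13  ←P4
  n13 'cbb': a→14
  n14 'cbba': b→15
  n15 'cbbab': ·  ←P3
  n16 'ba': c→17
  n17 'bac': ·  ←P5

Failure links (BFS by depth):
  fail(1) 'a': from fail(0)=0 chase 'a': 0 ⇒ 0;  out=∅∪out(0)=∅
  fail(6) 'b': from fail(0)=0 chase 'b': 0 ⇒ 0;  out=∅∪out(0)=∅
  fail(11) 'c': from fail(0)=0 chase 'c': 0 ⇒ 0;  out={6}∪out(0)={6}
  fail(2) 'ac': from fail(1)=0 chase 'c': 0 ⇒ 11;  out=∅∪out(11)={6}
  fail(7) 'bb': from fail(6)=0 chase 'b': 0 ⇒ 6;  out=∅∪out(6)=∅
  fail(10) 'ab': from fail(1)=0 chase 'b': 0 ⇒ 6;  out={2}∪out(6)={2}
  fail(12) 'cb': from fail(11)=0 chase 'b': 0 ⇒ 6;  out={4}∪out(6)={4}
  fail(16) 'ba': from fail(6)=0 chase 'a': 0 ⇒ 1;  out=∅∪out(1)=∅
  fail(3) 'acb': from fail(2)=11 chase 'b': 11 ⇒ 12;  out=∅∪out(12)={4}
  fail(8) 'bba': from fail(7)=6 chase 'a': 6 ⇒ 16;  out=∅∪out(16)=∅
  fail(13) 'cbb': from fail(12)=6 chase 'b': 6 ⇒ 7;  out=∅∪out(7)=∅
  fail(17) 'bac': from fail(16)=1 chase 'c': 1 ⇒ 2;  out={5}∪out(2)={5,6}
  fail(4) 'acba': from fail(3)=12 chase 'a': 12→6 ⇒ 16;  out=∅∪out(16)=∅
  fail(9) 'bbac': from fail(8)=16 chase 'c': 16 ⇒ 17;  out={1}∪out(17)={1,5,6}
  fail(14) 'cbba': from fail(13)=7 chase 'a': 7 ⇒ 8;  out=∅∪out(8)=∅
  fail(5) 'acbac': from fail(4)=16 chase 'c': 16 ⇒ 17;  out={0}∪out(17)={0,5,6}
  fail(15) 'cbbab': from fail(14)=8 chase 'b': 8→16→1 ⇒ 10;  out={3}∪out(10)={2,3}

Scan:
[0] read 'a'  n0⇒n1
[1] read 'c'  n1⇒n2  emit P6@[1:1]
[2] read 'b'  n2⇒n3  emit P4@[1:2]
[3] read 'b'  n3⇒n13 (via fail)
[4] read 'a'  n13⇒n14
[5] read 'b'  n14⇒n15  emit P2@[4:5],P3@[1:5]
[6] read 'c'  n15⇒n11 (via fail)  emit P6@[6:6]
[7] read 'b'  n11⇒n12  emit P4@[6:7]
[8] read 'b'  n12⇒n13
[9] read 'c'  n13⇒n11 (via fail)  emit P6@[9:9]
[10] read 'a'  n11⇒n1 (via fail)
[11] read 'b'  n1⇒n10  emit P2@[10:11]
[12] read 'a'  n10⇒n16 (via fail)
[13] read 'b'  n16⇒n10 (via fail)  emit P2@[12:13]
[14] read 'b'  n10⇒n7 (via fail)
[15] read 'a'  n7⇒n8
[16] read 'c'  n8⇒n9  emit P1@[13:16],P5@[14:16],P6@[16:16]
[17] read 'b'  n9⇒n3 (via fail)  emit P4@[16:17]
[18] read 'a'  n3⇒n4
[19] read 'b'  n4⇒n10 (via fail)  emit P2@[18:19]
[20] read 'c'  n10⇒n11 (via fail)  emit P6@[20:20]
[21] read 'b'  n11⇒n12  emit P4@[20:21]

Matches: [[1,6],[2,4],[5,2],[5,3],[6,6],[7,4],[9,6],[11,2],[13,2],[16,1],[16,5],[16,6],[17,4],[19,2],[20,6],[21,4]]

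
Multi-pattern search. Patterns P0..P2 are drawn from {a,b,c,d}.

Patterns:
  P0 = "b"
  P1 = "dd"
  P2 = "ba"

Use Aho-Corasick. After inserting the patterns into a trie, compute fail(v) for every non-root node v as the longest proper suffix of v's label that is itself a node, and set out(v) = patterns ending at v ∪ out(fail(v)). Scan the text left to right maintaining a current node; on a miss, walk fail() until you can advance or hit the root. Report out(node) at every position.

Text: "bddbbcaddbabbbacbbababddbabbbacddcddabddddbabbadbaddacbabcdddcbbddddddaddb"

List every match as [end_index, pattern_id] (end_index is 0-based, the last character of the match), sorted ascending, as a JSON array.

Build:
Trie nodes:
  0='ε' goto b→1 d→2
  1='b' goto a→4  [P0 ends]
  2='d' goto d→3
  3='dd' goto ·  [P1 ends]
  4='ba' goto ·  [P2 ends]

Failure links (BFS by depth):
  fail(1) 'b': from fail(0)=0 chase 'b': 0 ⇒ 0;  out={0}∪out(0)={0}
  fail(2) 'd': from fail(0)=0 chase 'd': 0 ⇒ 0;  out=∅∪out(0)=∅
  fail(3) 'dd': from fail(2)=0 chase 'd': 0 ⇒ 2;  out={1}∪out(2)={1}
  fail(4) 'ba': from fail(1)=0 chase 'a': 0 ⇒ 0;  out={2}∪out(0)={2}

Run:
[0] read 'b'  n0⇒n1  → match P0@[0:0]
[1] read 'd'  n1⇒n2 (via fail)
[2] read 'd'  n2⇒n3  → match P1@[1:2]
[3] read 'b'  n3⇒n1 (via fail)  → match P0@[3:3]
[4] read 'b'  n1⇒n1 (via fail)  → match P0@[4:4]
[5] read 'c'  n1⇒n0 (via fail)
[6] read 'a'  n0⇒n0
[7] read 'd'  n0⇒n2
[8] read 'd'  n2⇒n3  → match P1@[7:8]
[9] read 'b'  n3⇒n1 (via fail)  → match P0@[9:9]
[10] read 'a'  n1⇒n4  → match P2@[9:10]
[11] read 'b'  n4⇒n1 (via fail)  → match P0@[11:11]
[12] read 'b'  n1⇒n1 (via fail)  → match P0@[12:12]
[13] read 'b'  n1⇒n1 (via fail)  → match P0@[13:13]
[14] read 'a'  n1⇒n4  → match P2@[13:14]
[15] read 'c'  n4⇒n0 (via fail)
[16] read 'b'  n0⇒n1  → match P0@[16:16]
[17] read 'b'  n1⇒n1 (via fail)  → match P0@[17:17]
[18] read 'a'  n1⇒n4  → match P2@[17:18]
[19] read 'b'  n4⇒n1 (via fail)  → match P0@[19:19]
[20] read 'a'  n1⇒n4  → match P2@[19:20]
[21] read 'b'  n4⇒n1 (via fail)  → match P0@[21:21]
[22] read 'd'  n1⇒n2 (via fail)
[23] read 'd'  n2⇒n3  → match P1@[22:23]
[24] read 'b'  n3⇒n1 (via fail)  → match P0@[24:24]
[25] read 'a'  n1⇒n4  → match P2@[24:25]
[26] read 'b'  n4⇒n1 (via fail)  → match P0@[26:26]
[27] read 'b'  n1⇒n1 (via fail)  → match P0@[27:27]
[28] read 'b'  n1⇒n1 (via fail)  → match P0@[28:28]
[29] read 'a'  n1⇒n4  → match P2@[28:29]
[30] read 'c'  n4⇒n0 (via fail)
[31] read 'd'  n0⇒n2
[32] read 'd'  n2⇒n3  → match P1@[31:32]
[33] read 'c'  n3⇒n0 (via fail)
[34] read 'd'  n0⇒n2
[35] read 'd'  n2⇒n3  → match P1@[34:35]
[36] read 'a'  n3⇒n0 (via fail)
[37] read 'b'  n0⇒n1  → match P0@[37:37]
[38] read 'd'  n1⇒n2 (via fail)
[39] read 'd'  n2⇒n3  → match P1@[38:39]
[40] read 'd'  n3⇒n3 (via fail)  → match P1@[39:40]
[41] read 'd'  n3⇒n3 (via fail)  → match P1@[40:41]
[42] read 'b'  n3⇒n1 (via fail)  → match P0@[42:42]
[43] read 'a'  n1⇒n4  → match P2@[42:43]
[44] read 'b'  n4⇒n1 (via fail)  → match P0@[44:44]
[45] read 'b'  n1⇒n1 (via fail)  → match P0@[45:45]
[46] read 'a'  n1⇒n4  → match P2@[45:46]
[47] read 'd'  n4⇒n2 (via fail)
[48] read 'b'  n2⇒n1 (via fail)  → match P0@[48:48]
[49] read 'a'  n1⇒n4  → match P2@[48:49]
[50] read 'd'  n4⇒n2 (via fail)
[51] read 'd'  n2⇒n3  → match P1@[50:51]
[52] read 'a'  n3⇒n0 (via fail)
[53] read 'c'  n0⇒n0
[54] read 'b'  n0⇒n1  → match P0@[54:54]
[55] read 'a'  n1⇒n4  → match P2@[54:55]
[56] read 'b'  n4⇒n1 (via fail)  → match P0@[56:56]
[57] read 'c'  n1⇒n0 (via fail)
[58] read 'd'  n0⇒n2
[59] read 'd'  n2⇒n3  → match P1@[58:59]
[60] read 'd'  n3⇒n3 (via fail)  → match P1@[59:60]
[61] read 'c'  n3⇒n0 (via fail)
[62] read 'b'  n0⇒n1  → match P0@[62:62]
[63] read 'b'  n1⇒n1 (via fail)  → match P0@[63:63]
[64] read 'd'  n1⇒n2 (via fail)
[65] read 'd'  n2⇒n3  → match P1@[64:65]
[66] read 'd'  n3⇒n3 (via fail)  → match P1@[65:66]
[67] read 'd'  n3⇒n3 (via fail)  → match P1@[66:67]
[68] read 'd'  n3⇒n3 (via fail)  → match P1@[67:68]
[69] read 'd'  n3⇒n3 (via fail)  → match P1@[68:69]
[70] read 'a'  n3⇒n0 (via fail)
[71] read 'd'  n0⇒n2
[72] read 'd'  n2⇒n3  → match P1@[71:72]
[73] read 'b'  n3⇒n1 (via fail)  → match P0@[73:73]

Result: [[0,0],[2,1],[3,0],[4,0],[8,1],[9,0],[10,2],[11,0],[12,0],[13,0],[14,2],[16,0],[17,0],[18,2],[19,0],[20,2],[21,0],[23,1],[24,0],[25,2],[26,0],[27,0],[28,0],[29,2],[32,1],[35,1],[37,0],[39,1],[40,1],[41,1],[42,0],[43,2],[44,0],[45,0],[46,2],[48,0],[49,2],[51,1],[54,0],[55,2],[56,0],[59,1],[60,1],[62,0],[63,0],[65,1],[66,1],[67,1],[68,1],[69,1],[72,1],[73,0]]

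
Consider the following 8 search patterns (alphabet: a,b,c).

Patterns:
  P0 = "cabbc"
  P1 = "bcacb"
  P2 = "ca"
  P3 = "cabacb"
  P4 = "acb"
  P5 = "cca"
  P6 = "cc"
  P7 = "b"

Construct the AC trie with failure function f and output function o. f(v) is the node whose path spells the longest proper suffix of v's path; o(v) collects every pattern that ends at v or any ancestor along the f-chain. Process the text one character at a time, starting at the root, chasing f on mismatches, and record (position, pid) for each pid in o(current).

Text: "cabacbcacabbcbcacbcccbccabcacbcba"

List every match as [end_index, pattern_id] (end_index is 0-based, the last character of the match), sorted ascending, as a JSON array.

Construct AC machine:
Trie nodes:
  n0 'ε': a→14 b→6 c→1
  n1 'c': a→2 c→17
  n2 'ca': b→3  ←P2
  n3 'cab': a→11 b→4
  n4 'cabb': c→5
  n5 'cabbc': ·  ←P0
  n6 'b': c→7  ←P7
  n7 'bc': a→8
  n8 'bca': c→9
  n9 'bcac': b→10
  n10 'bcacb': ·  ←P1
  n11 'caba': c→12
  n12 'cabac': b→13
  n13 'cabacb': ·  ←P3
  n14 'a': c→15
  n15 'ac': b→16
  n16 'acb': ·  ←P4
  n17 'cc': a→18  ←P6
  n18 'cca': ·  ←P5

BFS fail/out derivation:
  n1('c'): parent n0 fail=0; on 'c' 0 → fail=0;  out ∅∪∅=∅
  n6('b'): parent n0 fail=0; on 'b' 0 → fail=0;  out {7}∪∅={7}
  n14('a'): parent n0 fail=0; on 'a' 0 → fail=0;  out ∅∪∅=∅
  n2('ca'): parent n1 fail=0; on 'a' 0 → fail=14;  out {2}∪∅={2}
  n7('bc'): parent n6 fail=0; on 'c' 0 → fail=1;  out ∅∪∅=∅
  n15('ac'): parent n14 fail=0; on 'c' 0 → fail=1;  out ∅∪∅=∅
  n17('cc'): parent n1 fail=0; on 'c' 0 → fail=1;  out {6}∪∅={6}
  n3('cab'): parent n2 fail=14; on 'b' 14→0 → fail=6;  out ∅∪{7}={7}
  n8('bca'): parent n7 fail=1; on 'a' 1 → fail=2;  out ∅∪{2}={2}
  n16('acb'): parent n15 fail=1; on 'b' 1→0 → fail=6;  out {4}∪{7}={4,7}
  n18('cca'): parent n17 fail=1; on 'a' 1 → fail=2;  out {5}∪{2}={2,5}
  n4('cabb'): parent n3 fail=6; on 'b' 6→0 → fail=6;  out ∅∪{7}={7}
  n9('bcac'): parent n8 fail=2; on 'c' 2→14 → fail=15;  out ∅∪∅=∅
  n11('caba'): parent n3 fail=6; on 'a' 6→0 → fail=14;  out ∅∪∅=∅
  n5('cabbc'): parent n4 fail=6; on 'c' 6 → fail=7;  out {0}∪∅={0}
  n10('bcacb'): parent n9 fail=15; on 'b' 15 → fail=16;  out {1}∪{4,7}={1,4,7}
  n12('cabac'): parent n11 fail=14; on 'c' 14 → fail=15;  out ∅∪∅=∅
  n13('cabacb'): parent n12 fail=15; on 'b' 15 → fail=16;  out {3}∪{4,7}={3,4,7}

Run:
i=0 'c': node 0→1
i=1 'a': node 1→2  → match P2@[0:1]
i=2 'b': node 2→3  → match P7@[2:2]
i=3 'a': node 3→11
i=4 'c': node 11→12
i=5 'b': node 12→13  → match P3@[0:5],P4@[3:5],P7@[5:5]
i=6 'c': node 13→7 (fail-walked)
i=7 'a': node 7→8  → match P2@[6:7]
i=8 'c': node 8→9
i=9 'a': node 9→2 (fail-walked)  → match P2@[8:9]
i=10 'b': node 2→3  → match P7@[10:10]
i=11 'b': node 3→4  → match P7@[11:11]
i=12 'c': node 4→5  → match P0@[8:12]
i=13 'b': node 5→6 (fail-walked)  → match P7@[13:13]
i=14 'c': node 6→7
i=15 'a': node 7→8  → match P2@[14:15]
i=16 'c': node 8→9
i=17 'b': node 9→10  → match P1@[13:17],P4@[15:17],P7@[17:17]
i=18 'c': node 10→7 (fail-walked)
i=19 'c': node 7→17 (fail-walked)  → match P6@[18:19]
i=20 'c': node 17→17 (fail-walked)  → match P6@[19:20]
i=21 'b': node 17→6 (fail-walked)  → match P7@[21:21]
i=22 'c': node 6→7
i=23 'c': node 7→17 (fail-walked)  → match P6@[22:23]
i=24 'a': node 17→18  → match P2@[23:24],P5@[22:24]
i=25 'b': node 18→3 (fail-walked)  → match P7@[25:25]
i=26 'c': node 3→7 (fail-walked)
i=27 'a': node 7→8  → match P2@[26:27]
i=28 'c': node 8→9
i=29 'b': node 9→10  → match P1@[25:29],P4@[27:29],P7@[29:29]
i=30 'c': node 10→7 (fail-walked)
i=31 'b': node 7→6 (fail-walked)  → match P7@[31:31]
i=32 'a': node 6→14 (fail-walked)

Matches: [[1,2],[2,7],[5,3],[5,4],[5,7],[7,2],[9,2],[10,7],[11,7],[12,0],[13,7],[15,2],[17,1],[17,4],[17,7],[19,6],[20,6],[21,7],[23,6],[24,2],[24,5],[25,7],[27,2],[29,1],[29,4],[29,7],[31,7]]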